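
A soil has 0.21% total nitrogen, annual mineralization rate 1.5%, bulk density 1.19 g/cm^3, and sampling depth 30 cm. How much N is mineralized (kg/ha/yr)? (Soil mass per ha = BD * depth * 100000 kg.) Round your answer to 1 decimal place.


Step 1: Soil mass per ha = BD * depth * 100000 = 1.19 * 30 * 100000 = 3570000 kg
Step 2: Total N pool = soil mass * N%/100 = 3570000 * 0.21/100 = 7497.0 kg/ha
Step 3: N mineralized = N pool * rate%/100 = 7497.0 * 1.5/100 = 112.5 kg/ha/yr

112.5


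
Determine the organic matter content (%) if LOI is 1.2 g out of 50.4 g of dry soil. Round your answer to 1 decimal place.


Step 1: OM% = 100 * LOI / sample mass
Step 2: OM = 100 * 1.2 / 50.4
Step 3: OM = 2.4%

2.4


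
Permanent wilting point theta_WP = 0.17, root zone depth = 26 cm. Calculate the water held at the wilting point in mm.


Step 1: Water (mm) = theta_WP * depth * 10
Step 2: Water = 0.17 * 26 * 10
Step 3: Water = 44.2 mm

44.2


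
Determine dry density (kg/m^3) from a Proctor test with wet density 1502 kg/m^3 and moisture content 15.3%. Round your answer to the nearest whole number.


Step 1: Dry density = wet density / (1 + w/100)
Step 2: Dry density = 1502 / (1 + 15.3/100)
Step 3: Dry density = 1502 / 1.153
Step 4: Dry density = 1303 kg/m^3

1303


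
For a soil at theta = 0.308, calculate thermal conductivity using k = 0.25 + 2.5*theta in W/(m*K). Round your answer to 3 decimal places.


Step 1: k = 0.25 + 2.5 * theta
Step 2: k = 0.25 + 2.5 * 0.308
Step 3: k = 0.25 + 0.77
Step 4: k = 1.02 W/(m*K)

1.02


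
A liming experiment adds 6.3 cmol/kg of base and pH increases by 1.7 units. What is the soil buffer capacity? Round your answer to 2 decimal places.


Step 1: BC = change in base / change in pH
Step 2: BC = 6.3 / 1.7
Step 3: BC = 3.71 cmol/(kg*pH unit)

3.71


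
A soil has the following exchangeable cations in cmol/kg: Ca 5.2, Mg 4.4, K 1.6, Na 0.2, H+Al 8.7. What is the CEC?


Step 1: CEC = Ca + Mg + K + Na + (H+Al)
Step 2: CEC = 5.2 + 4.4 + 1.6 + 0.2 + 8.7
Step 3: CEC = 20.1 cmol/kg

20.1


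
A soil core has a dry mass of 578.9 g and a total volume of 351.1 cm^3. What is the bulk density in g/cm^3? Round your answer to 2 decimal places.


Step 1: Identify the formula: BD = dry mass / volume
Step 2: Substitute values: BD = 578.9 / 351.1
Step 3: BD = 1.65 g/cm^3

1.65


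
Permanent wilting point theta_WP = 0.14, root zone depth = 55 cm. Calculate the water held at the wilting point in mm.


Step 1: Water (mm) = theta_WP * depth * 10
Step 2: Water = 0.14 * 55 * 10
Step 3: Water = 77.0 mm

77.0


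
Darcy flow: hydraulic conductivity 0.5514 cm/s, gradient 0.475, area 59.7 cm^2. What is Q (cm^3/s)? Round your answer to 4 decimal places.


Step 1: Apply Darcy's law: Q = K * i * A
Step 2: Q = 0.5514 * 0.475 * 59.7
Step 3: Q = 15.6363 cm^3/s

15.6363


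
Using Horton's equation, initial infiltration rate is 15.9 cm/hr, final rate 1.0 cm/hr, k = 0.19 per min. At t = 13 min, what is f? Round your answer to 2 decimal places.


Step 1: f = fc + (f0 - fc) * exp(-k * t)
Step 2: exp(-0.19 * 13) = 0.084585
Step 3: f = 1.0 + (15.9 - 1.0) * 0.084585
Step 4: f = 1.0 + 14.9 * 0.084585
Step 5: f = 2.26 cm/hr

2.26


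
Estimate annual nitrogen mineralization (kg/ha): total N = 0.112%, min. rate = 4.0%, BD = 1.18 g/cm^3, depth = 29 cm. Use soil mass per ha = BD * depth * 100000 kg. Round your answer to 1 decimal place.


Step 1: Soil mass per ha = BD * depth * 100000 = 1.18 * 29 * 100000 = 3422000 kg
Step 2: Total N pool = soil mass * N%/100 = 3422000 * 0.112/100 = 3832.64 kg/ha
Step 3: N mineralized = N pool * rate%/100 = 3832.64 * 4.0/100 = 153.3 kg/ha/yr

153.3


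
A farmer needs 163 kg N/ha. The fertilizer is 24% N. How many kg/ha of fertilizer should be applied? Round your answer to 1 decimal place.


Step 1: Fertilizer rate = target N / (N content / 100)
Step 2: Rate = 163 / (24 / 100)
Step 3: Rate = 163 / 0.24
Step 4: Rate = 679.2 kg/ha

679.2


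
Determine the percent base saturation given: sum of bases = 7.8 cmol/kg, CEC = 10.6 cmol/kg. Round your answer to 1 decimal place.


Step 1: BS = 100 * (sum of bases) / CEC
Step 2: BS = 100 * 7.8 / 10.6
Step 3: BS = 73.6%

73.6


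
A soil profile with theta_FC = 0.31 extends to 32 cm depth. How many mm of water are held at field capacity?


Step 1: Water (mm) = theta_FC * depth (cm) * 10
Step 2: Water = 0.31 * 32 * 10
Step 3: Water = 99.2 mm

99.2


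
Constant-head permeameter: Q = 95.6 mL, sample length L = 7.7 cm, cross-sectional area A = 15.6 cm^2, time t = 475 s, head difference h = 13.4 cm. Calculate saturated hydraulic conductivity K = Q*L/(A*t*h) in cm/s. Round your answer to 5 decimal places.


Step 1: K = Q * L / (A * t * h)
Step 2: Numerator = 95.6 * 7.7 = 736.12
Step 3: Denominator = 15.6 * 475 * 13.4 = 99294.0
Step 4: K = 736.12 / 99294.0 = 0.00741 cm/s

0.00741


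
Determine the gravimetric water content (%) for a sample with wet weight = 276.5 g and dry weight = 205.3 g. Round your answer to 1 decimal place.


Step 1: Water mass = wet - dry = 276.5 - 205.3 = 71.2 g
Step 2: w = 100 * water mass / dry mass
Step 3: w = 100 * 71.2 / 205.3 = 34.7%

34.7


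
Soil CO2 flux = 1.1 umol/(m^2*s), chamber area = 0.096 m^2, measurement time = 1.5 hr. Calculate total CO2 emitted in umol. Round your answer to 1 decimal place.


Step 1: Convert time to seconds: 1.5 hr * 3600 = 5400.0 s
Step 2: Total = flux * area * time_s
Step 3: Total = 1.1 * 0.096 * 5400.0
Step 4: Total = 570.2 umol

570.2


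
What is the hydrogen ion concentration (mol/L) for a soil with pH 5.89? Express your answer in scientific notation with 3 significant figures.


Step 1: [H+] = 10^(-pH)
Step 2: [H+] = 10^(-5.89)
Step 3: [H+] = 1.29e-06 mol/L

1.29e-06


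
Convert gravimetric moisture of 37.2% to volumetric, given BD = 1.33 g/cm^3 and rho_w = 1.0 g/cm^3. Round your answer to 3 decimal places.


Step 1: theta = (w / 100) * BD / rho_w
Step 2: theta = (37.2 / 100) * 1.33 / 1.0
Step 3: theta = 0.372 * 1.33
Step 4: theta = 0.495

0.495


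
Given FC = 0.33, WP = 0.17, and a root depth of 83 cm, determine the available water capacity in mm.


Step 1: Available water = (FC - WP) * depth * 10
Step 2: AW = (0.33 - 0.17) * 83 * 10
Step 3: AW = 0.16 * 83 * 10
Step 4: AW = 132.8 mm

132.8


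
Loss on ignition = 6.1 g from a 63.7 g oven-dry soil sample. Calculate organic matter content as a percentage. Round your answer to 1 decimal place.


Step 1: OM% = 100 * LOI / sample mass
Step 2: OM = 100 * 6.1 / 63.7
Step 3: OM = 9.6%

9.6


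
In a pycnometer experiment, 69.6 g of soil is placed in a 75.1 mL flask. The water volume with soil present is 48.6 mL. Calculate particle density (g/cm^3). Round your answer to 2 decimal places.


Step 1: Volume of solids = flask volume - water volume with soil
Step 2: V_solids = 75.1 - 48.6 = 26.5 mL
Step 3: Particle density = mass / V_solids = 69.6 / 26.5 = 2.63 g/cm^3

2.63


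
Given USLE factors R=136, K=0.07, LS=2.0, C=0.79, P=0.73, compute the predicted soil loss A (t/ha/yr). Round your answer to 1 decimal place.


Step 1: A = R * K * LS * C * P
Step 2: R * K = 136 * 0.07 = 9.52
Step 3: (R*K) * LS = 9.52 * 2.0 = 19.04
Step 4: * C * P = 19.04 * 0.79 * 0.73 = 11.0
Step 5: A = 11.0 t/(ha*yr)

11.0


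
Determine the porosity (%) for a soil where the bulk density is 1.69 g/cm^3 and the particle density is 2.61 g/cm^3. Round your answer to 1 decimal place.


Step 1: Formula: n = 100 * (1 - BD / PD)
Step 2: n = 100 * (1 - 1.69 / 2.61)
Step 3: n = 100 * (1 - 0.64751)
Step 4: n = 35.2%

35.2


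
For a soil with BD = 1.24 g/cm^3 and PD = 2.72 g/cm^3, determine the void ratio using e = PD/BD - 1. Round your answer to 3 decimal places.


Step 1: e = PD / BD - 1
Step 2: e = 2.72 / 1.24 - 1
Step 3: e = 2.19355 - 1
Step 4: e = 1.194

1.194


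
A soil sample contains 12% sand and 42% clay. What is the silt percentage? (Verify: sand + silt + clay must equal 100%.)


Step 1: sand + silt + clay = 100%
Step 2: silt = 100 - sand - clay
Step 3: silt = 100 - 12 - 42
Step 4: silt = 46%

46


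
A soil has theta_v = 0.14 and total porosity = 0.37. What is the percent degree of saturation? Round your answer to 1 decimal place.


Step 1: S = 100 * theta_v / n
Step 2: S = 100 * 0.14 / 0.37
Step 3: S = 37.8%

37.8


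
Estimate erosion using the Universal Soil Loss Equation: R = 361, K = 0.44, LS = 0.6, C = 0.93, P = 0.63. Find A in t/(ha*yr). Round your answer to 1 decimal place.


Step 1: A = R * K * LS * C * P
Step 2: R * K = 361 * 0.44 = 158.84
Step 3: (R*K) * LS = 158.84 * 0.6 = 95.304
Step 4: * C * P = 95.304 * 0.93 * 0.63 = 55.8
Step 5: A = 55.8 t/(ha*yr)

55.8


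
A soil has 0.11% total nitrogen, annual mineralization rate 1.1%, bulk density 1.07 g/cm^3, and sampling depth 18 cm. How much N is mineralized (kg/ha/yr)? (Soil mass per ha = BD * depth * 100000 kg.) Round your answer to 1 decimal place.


Step 1: Soil mass per ha = BD * depth * 100000 = 1.07 * 18 * 100000 = 1926000 kg
Step 2: Total N pool = soil mass * N%/100 = 1926000 * 0.11/100 = 2118.6 kg/ha
Step 3: N mineralized = N pool * rate%/100 = 2118.6 * 1.1/100 = 23.3 kg/ha/yr

23.3


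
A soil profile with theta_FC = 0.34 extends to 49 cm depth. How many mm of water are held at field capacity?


Step 1: Water (mm) = theta_FC * depth (cm) * 10
Step 2: Water = 0.34 * 49 * 10
Step 3: Water = 166.6 mm

166.6


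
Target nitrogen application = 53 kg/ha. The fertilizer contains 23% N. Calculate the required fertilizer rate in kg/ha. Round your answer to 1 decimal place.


Step 1: Fertilizer rate = target N / (N content / 100)
Step 2: Rate = 53 / (23 / 100)
Step 3: Rate = 53 / 0.23
Step 4: Rate = 230.4 kg/ha

230.4


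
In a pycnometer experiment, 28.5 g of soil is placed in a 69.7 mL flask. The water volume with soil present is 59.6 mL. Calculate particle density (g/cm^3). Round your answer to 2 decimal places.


Step 1: Volume of solids = flask volume - water volume with soil
Step 2: V_solids = 69.7 - 59.6 = 10.1 mL
Step 3: Particle density = mass / V_solids = 28.5 / 10.1 = 2.82 g/cm^3

2.82


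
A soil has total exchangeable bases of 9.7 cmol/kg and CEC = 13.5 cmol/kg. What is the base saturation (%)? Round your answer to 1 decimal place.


Step 1: BS = 100 * (sum of bases) / CEC
Step 2: BS = 100 * 9.7 / 13.5
Step 3: BS = 71.9%

71.9


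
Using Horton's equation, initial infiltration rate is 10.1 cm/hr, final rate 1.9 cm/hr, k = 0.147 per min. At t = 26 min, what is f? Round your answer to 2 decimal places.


Step 1: f = fc + (f0 - fc) * exp(-k * t)
Step 2: exp(-0.147 * 26) = 0.021884
Step 3: f = 1.9 + (10.1 - 1.9) * 0.021884
Step 4: f = 1.9 + 8.2 * 0.021884
Step 5: f = 2.08 cm/hr

2.08


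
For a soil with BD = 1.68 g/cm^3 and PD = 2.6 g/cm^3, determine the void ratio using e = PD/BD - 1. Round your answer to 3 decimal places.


Step 1: e = PD / BD - 1
Step 2: e = 2.6 / 1.68 - 1
Step 3: e = 1.54762 - 1
Step 4: e = 0.548

0.548


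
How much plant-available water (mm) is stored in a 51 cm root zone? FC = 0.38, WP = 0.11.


Step 1: Available water = (FC - WP) * depth * 10
Step 2: AW = (0.38 - 0.11) * 51 * 10
Step 3: AW = 0.27 * 51 * 10
Step 4: AW = 137.7 mm

137.7


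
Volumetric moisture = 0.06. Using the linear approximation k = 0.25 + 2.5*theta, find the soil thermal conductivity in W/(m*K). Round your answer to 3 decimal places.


Step 1: k = 0.25 + 2.5 * theta
Step 2: k = 0.25 + 2.5 * 0.06
Step 3: k = 0.25 + 0.15
Step 4: k = 0.4 W/(m*K)

0.4


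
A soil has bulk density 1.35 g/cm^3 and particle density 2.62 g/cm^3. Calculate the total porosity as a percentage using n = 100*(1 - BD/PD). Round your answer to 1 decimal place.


Step 1: Formula: n = 100 * (1 - BD / PD)
Step 2: n = 100 * (1 - 1.35 / 2.62)
Step 3: n = 100 * (1 - 0.51527)
Step 4: n = 48.5%

48.5


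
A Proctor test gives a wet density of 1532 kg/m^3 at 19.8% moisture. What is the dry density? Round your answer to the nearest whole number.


Step 1: Dry density = wet density / (1 + w/100)
Step 2: Dry density = 1532 / (1 + 19.8/100)
Step 3: Dry density = 1532 / 1.198
Step 4: Dry density = 1279 kg/m^3

1279


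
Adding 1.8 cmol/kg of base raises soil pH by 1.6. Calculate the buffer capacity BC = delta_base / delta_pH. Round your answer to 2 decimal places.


Step 1: BC = change in base / change in pH
Step 2: BC = 1.8 / 1.6
Step 3: BC = 1.13 cmol/(kg*pH unit)

1.13


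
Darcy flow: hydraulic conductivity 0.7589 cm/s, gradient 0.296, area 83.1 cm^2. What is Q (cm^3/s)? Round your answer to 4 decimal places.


Step 1: Apply Darcy's law: Q = K * i * A
Step 2: Q = 0.7589 * 0.296 * 83.1
Step 3: Q = 18.6671 cm^3/s

18.6671


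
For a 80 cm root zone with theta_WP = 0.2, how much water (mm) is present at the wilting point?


Step 1: Water (mm) = theta_WP * depth * 10
Step 2: Water = 0.2 * 80 * 10
Step 3: Water = 160.0 mm

160.0


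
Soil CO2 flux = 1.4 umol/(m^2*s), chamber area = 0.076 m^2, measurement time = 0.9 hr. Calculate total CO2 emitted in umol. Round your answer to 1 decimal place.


Step 1: Convert time to seconds: 0.9 hr * 3600 = 3240.0 s
Step 2: Total = flux * area * time_s
Step 3: Total = 1.4 * 0.076 * 3240.0
Step 4: Total = 344.7 umol

344.7


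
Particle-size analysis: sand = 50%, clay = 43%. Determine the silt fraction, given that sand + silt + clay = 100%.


Step 1: sand + silt + clay = 100%
Step 2: silt = 100 - sand - clay
Step 3: silt = 100 - 50 - 43
Step 4: silt = 7%

7


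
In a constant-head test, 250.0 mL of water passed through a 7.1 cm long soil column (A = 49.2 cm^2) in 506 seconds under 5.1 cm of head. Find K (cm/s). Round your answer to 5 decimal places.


Step 1: K = Q * L / (A * t * h)
Step 2: Numerator = 250.0 * 7.1 = 1775.0
Step 3: Denominator = 49.2 * 506 * 5.1 = 126965.52
Step 4: K = 1775.0 / 126965.52 = 0.01398 cm/s

0.01398


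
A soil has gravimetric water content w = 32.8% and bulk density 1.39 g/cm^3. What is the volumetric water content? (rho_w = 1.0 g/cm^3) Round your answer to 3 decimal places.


Step 1: theta = (w / 100) * BD / rho_w
Step 2: theta = (32.8 / 100) * 1.39 / 1.0
Step 3: theta = 0.328 * 1.39
Step 4: theta = 0.456

0.456


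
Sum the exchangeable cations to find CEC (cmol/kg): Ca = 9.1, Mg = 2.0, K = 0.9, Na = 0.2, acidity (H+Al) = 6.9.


Step 1: CEC = Ca + Mg + K + Na + (H+Al)
Step 2: CEC = 9.1 + 2.0 + 0.9 + 0.2 + 6.9
Step 3: CEC = 19.1 cmol/kg

19.1


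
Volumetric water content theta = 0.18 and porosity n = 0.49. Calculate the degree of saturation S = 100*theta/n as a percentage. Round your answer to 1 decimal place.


Step 1: S = 100 * theta_v / n
Step 2: S = 100 * 0.18 / 0.49
Step 3: S = 36.7%

36.7


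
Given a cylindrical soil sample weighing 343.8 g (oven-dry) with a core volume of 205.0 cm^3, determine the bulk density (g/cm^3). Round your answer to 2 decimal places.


Step 1: Identify the formula: BD = dry mass / volume
Step 2: Substitute values: BD = 343.8 / 205.0
Step 3: BD = 1.68 g/cm^3

1.68


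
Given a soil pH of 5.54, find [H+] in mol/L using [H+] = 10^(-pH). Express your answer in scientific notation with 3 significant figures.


Step 1: [H+] = 10^(-pH)
Step 2: [H+] = 10^(-5.54)
Step 3: [H+] = 2.88e-06 mol/L

2.88e-06


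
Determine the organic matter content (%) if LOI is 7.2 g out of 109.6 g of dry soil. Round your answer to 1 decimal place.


Step 1: OM% = 100 * LOI / sample mass
Step 2: OM = 100 * 7.2 / 109.6
Step 3: OM = 6.6%

6.6


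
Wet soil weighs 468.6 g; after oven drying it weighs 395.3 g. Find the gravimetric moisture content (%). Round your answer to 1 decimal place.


Step 1: Water mass = wet - dry = 468.6 - 395.3 = 73.3 g
Step 2: w = 100 * water mass / dry mass
Step 3: w = 100 * 73.3 / 395.3 = 18.5%

18.5


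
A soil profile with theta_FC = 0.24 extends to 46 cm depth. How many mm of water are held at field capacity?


Step 1: Water (mm) = theta_FC * depth (cm) * 10
Step 2: Water = 0.24 * 46 * 10
Step 3: Water = 110.4 mm

110.4


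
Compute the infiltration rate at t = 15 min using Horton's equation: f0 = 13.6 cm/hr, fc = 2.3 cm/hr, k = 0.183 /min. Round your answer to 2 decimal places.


Step 1: f = fc + (f0 - fc) * exp(-k * t)
Step 2: exp(-0.183 * 15) = 0.064248
Step 3: f = 2.3 + (13.6 - 2.3) * 0.064248
Step 4: f = 2.3 + 11.3 * 0.064248
Step 5: f = 3.03 cm/hr

3.03


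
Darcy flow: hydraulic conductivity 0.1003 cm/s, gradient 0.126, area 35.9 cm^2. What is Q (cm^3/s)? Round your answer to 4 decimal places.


Step 1: Apply Darcy's law: Q = K * i * A
Step 2: Q = 0.1003 * 0.126 * 35.9
Step 3: Q = 0.4537 cm^3/s

0.4537


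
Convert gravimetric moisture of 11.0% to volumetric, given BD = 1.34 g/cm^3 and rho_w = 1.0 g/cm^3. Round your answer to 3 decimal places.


Step 1: theta = (w / 100) * BD / rho_w
Step 2: theta = (11.0 / 100) * 1.34 / 1.0
Step 3: theta = 0.11 * 1.34
Step 4: theta = 0.147

0.147


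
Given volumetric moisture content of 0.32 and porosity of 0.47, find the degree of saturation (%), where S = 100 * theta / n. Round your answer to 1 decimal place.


Step 1: S = 100 * theta_v / n
Step 2: S = 100 * 0.32 / 0.47
Step 3: S = 68.1%

68.1


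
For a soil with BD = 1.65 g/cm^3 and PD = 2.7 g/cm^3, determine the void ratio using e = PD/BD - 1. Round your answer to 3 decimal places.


Step 1: e = PD / BD - 1
Step 2: e = 2.7 / 1.65 - 1
Step 3: e = 1.63636 - 1
Step 4: e = 0.636

0.636


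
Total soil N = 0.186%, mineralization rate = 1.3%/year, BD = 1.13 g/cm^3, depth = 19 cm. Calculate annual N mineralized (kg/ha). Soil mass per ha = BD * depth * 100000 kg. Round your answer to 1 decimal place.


Step 1: Soil mass per ha = BD * depth * 100000 = 1.13 * 19 * 100000 = 2147000 kg
Step 2: Total N pool = soil mass * N%/100 = 2147000 * 0.186/100 = 3993.42 kg/ha
Step 3: N mineralized = N pool * rate%/100 = 3993.42 * 1.3/100 = 51.9 kg/ha/yr

51.9


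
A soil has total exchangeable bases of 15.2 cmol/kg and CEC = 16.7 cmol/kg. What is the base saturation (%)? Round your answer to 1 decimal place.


Step 1: BS = 100 * (sum of bases) / CEC
Step 2: BS = 100 * 15.2 / 16.7
Step 3: BS = 91.0%

91.0


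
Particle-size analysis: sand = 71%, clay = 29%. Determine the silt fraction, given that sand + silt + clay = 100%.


Step 1: sand + silt + clay = 100%
Step 2: silt = 100 - sand - clay
Step 3: silt = 100 - 71 - 29
Step 4: silt = 0%

0


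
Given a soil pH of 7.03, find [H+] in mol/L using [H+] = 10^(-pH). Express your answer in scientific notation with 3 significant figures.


Step 1: [H+] = 10^(-pH)
Step 2: [H+] = 10^(-7.03)
Step 3: [H+] = 9.33e-08 mol/L

9.33e-08


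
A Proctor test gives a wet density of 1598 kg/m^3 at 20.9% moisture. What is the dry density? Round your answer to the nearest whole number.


Step 1: Dry density = wet density / (1 + w/100)
Step 2: Dry density = 1598 / (1 + 20.9/100)
Step 3: Dry density = 1598 / 1.209
Step 4: Dry density = 1322 kg/m^3

1322


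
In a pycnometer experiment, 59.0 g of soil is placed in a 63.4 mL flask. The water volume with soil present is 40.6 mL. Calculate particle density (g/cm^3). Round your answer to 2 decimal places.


Step 1: Volume of solids = flask volume - water volume with soil
Step 2: V_solids = 63.4 - 40.6 = 22.8 mL
Step 3: Particle density = mass / V_solids = 59.0 / 22.8 = 2.59 g/cm^3

2.59


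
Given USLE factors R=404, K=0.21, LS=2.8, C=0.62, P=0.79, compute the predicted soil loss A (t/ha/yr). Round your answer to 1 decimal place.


Step 1: A = R * K * LS * C * P
Step 2: R * K = 404 * 0.21 = 84.84
Step 3: (R*K) * LS = 84.84 * 2.8 = 237.552
Step 4: * C * P = 237.552 * 0.62 * 0.79 = 116.4
Step 5: A = 116.4 t/(ha*yr)

116.4


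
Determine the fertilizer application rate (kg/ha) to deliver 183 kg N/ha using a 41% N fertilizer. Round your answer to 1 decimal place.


Step 1: Fertilizer rate = target N / (N content / 100)
Step 2: Rate = 183 / (41 / 100)
Step 3: Rate = 183 / 0.41
Step 4: Rate = 446.3 kg/ha

446.3


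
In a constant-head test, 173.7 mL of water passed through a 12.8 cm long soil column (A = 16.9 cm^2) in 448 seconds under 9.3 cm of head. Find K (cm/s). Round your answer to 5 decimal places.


Step 1: K = Q * L / (A * t * h)
Step 2: Numerator = 173.7 * 12.8 = 2223.36
Step 3: Denominator = 16.9 * 448 * 9.3 = 70412.16
Step 4: K = 2223.36 / 70412.16 = 0.03158 cm/s

0.03158


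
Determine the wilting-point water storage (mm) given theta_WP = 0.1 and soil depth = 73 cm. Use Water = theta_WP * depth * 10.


Step 1: Water (mm) = theta_WP * depth * 10
Step 2: Water = 0.1 * 73 * 10
Step 3: Water = 73.0 mm

73.0


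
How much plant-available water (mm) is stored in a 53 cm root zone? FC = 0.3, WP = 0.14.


Step 1: Available water = (FC - WP) * depth * 10
Step 2: AW = (0.3 - 0.14) * 53 * 10
Step 3: AW = 0.16 * 53 * 10
Step 4: AW = 84.8 mm

84.8


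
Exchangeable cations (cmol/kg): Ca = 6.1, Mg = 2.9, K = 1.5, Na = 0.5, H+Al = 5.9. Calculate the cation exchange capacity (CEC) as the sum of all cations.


Step 1: CEC = Ca + Mg + K + Na + (H+Al)
Step 2: CEC = 6.1 + 2.9 + 1.5 + 0.5 + 5.9
Step 3: CEC = 16.9 cmol/kg

16.9


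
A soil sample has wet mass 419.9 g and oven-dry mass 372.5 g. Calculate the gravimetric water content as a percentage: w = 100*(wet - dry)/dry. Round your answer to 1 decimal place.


Step 1: Water mass = wet - dry = 419.9 - 372.5 = 47.4 g
Step 2: w = 100 * water mass / dry mass
Step 3: w = 100 * 47.4 / 372.5 = 12.7%

12.7


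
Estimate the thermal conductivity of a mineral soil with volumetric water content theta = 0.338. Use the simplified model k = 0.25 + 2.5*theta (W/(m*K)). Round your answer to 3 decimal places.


Step 1: k = 0.25 + 2.5 * theta
Step 2: k = 0.25 + 2.5 * 0.338
Step 3: k = 0.25 + 0.845
Step 4: k = 1.095 W/(m*K)

1.095


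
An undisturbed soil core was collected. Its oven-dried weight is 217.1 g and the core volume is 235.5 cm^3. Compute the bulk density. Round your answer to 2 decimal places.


Step 1: Identify the formula: BD = dry mass / volume
Step 2: Substitute values: BD = 217.1 / 235.5
Step 3: BD = 0.92 g/cm^3

0.92


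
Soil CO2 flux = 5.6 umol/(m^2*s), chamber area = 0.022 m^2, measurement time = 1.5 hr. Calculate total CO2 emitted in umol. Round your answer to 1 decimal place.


Step 1: Convert time to seconds: 1.5 hr * 3600 = 5400.0 s
Step 2: Total = flux * area * time_s
Step 3: Total = 5.6 * 0.022 * 5400.0
Step 4: Total = 665.3 umol

665.3


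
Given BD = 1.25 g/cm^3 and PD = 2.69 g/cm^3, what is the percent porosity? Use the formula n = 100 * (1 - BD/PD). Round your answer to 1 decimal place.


Step 1: Formula: n = 100 * (1 - BD / PD)
Step 2: n = 100 * (1 - 1.25 / 2.69)
Step 3: n = 100 * (1 - 0.46468)
Step 4: n = 53.5%

53.5


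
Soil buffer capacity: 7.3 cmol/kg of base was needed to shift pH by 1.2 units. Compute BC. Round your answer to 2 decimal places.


Step 1: BC = change in base / change in pH
Step 2: BC = 7.3 / 1.2
Step 3: BC = 6.08 cmol/(kg*pH unit)

6.08


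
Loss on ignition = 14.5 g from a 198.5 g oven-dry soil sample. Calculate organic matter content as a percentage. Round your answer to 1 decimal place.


Step 1: OM% = 100 * LOI / sample mass
Step 2: OM = 100 * 14.5 / 198.5
Step 3: OM = 7.3%

7.3


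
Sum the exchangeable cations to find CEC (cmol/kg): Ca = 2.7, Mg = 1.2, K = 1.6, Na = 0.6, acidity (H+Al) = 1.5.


Step 1: CEC = Ca + Mg + K + Na + (H+Al)
Step 2: CEC = 2.7 + 1.2 + 1.6 + 0.6 + 1.5
Step 3: CEC = 7.6 cmol/kg

7.6


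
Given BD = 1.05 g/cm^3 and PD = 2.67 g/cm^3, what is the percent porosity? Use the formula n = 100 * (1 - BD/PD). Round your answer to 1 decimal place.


Step 1: Formula: n = 100 * (1 - BD / PD)
Step 2: n = 100 * (1 - 1.05 / 2.67)
Step 3: n = 100 * (1 - 0.39326)
Step 4: n = 60.7%

60.7


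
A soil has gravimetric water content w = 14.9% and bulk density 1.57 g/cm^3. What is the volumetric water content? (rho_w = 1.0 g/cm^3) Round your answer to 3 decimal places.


Step 1: theta = (w / 100) * BD / rho_w
Step 2: theta = (14.9 / 100) * 1.57 / 1.0
Step 3: theta = 0.149 * 1.57
Step 4: theta = 0.234

0.234


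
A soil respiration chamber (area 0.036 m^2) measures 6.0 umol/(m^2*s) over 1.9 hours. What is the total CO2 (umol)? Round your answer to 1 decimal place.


Step 1: Convert time to seconds: 1.9 hr * 3600 = 6840.0 s
Step 2: Total = flux * area * time_s
Step 3: Total = 6.0 * 0.036 * 6840.0
Step 4: Total = 1477.4 umol

1477.4


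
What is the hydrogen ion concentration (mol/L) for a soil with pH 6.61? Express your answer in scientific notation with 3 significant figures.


Step 1: [H+] = 10^(-pH)
Step 2: [H+] = 10^(-6.61)
Step 3: [H+] = 2.45e-07 mol/L

2.45e-07


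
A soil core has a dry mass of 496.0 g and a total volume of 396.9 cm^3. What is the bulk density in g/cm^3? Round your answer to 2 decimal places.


Step 1: Identify the formula: BD = dry mass / volume
Step 2: Substitute values: BD = 496.0 / 396.9
Step 3: BD = 1.25 g/cm^3

1.25


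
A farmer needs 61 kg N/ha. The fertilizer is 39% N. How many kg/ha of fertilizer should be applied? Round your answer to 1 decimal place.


Step 1: Fertilizer rate = target N / (N content / 100)
Step 2: Rate = 61 / (39 / 100)
Step 3: Rate = 61 / 0.39
Step 4: Rate = 156.4 kg/ha

156.4


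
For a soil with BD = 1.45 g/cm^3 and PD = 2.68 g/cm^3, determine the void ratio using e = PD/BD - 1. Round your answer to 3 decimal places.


Step 1: e = PD / BD - 1
Step 2: e = 2.68 / 1.45 - 1
Step 3: e = 1.84828 - 1
Step 4: e = 0.848

0.848


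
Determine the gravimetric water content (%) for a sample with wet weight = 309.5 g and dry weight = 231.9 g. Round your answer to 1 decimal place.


Step 1: Water mass = wet - dry = 309.5 - 231.9 = 77.6 g
Step 2: w = 100 * water mass / dry mass
Step 3: w = 100 * 77.6 / 231.9 = 33.5%

33.5


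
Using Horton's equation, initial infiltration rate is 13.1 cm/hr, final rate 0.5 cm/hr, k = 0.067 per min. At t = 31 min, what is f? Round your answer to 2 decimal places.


Step 1: f = fc + (f0 - fc) * exp(-k * t)
Step 2: exp(-0.067 * 31) = 0.125306
Step 3: f = 0.5 + (13.1 - 0.5) * 0.125306
Step 4: f = 0.5 + 12.6 * 0.125306
Step 5: f = 2.08 cm/hr

2.08


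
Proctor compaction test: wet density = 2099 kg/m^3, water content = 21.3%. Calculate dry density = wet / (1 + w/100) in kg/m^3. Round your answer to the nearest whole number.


Step 1: Dry density = wet density / (1 + w/100)
Step 2: Dry density = 2099 / (1 + 21.3/100)
Step 3: Dry density = 2099 / 1.213
Step 4: Dry density = 1730 kg/m^3

1730


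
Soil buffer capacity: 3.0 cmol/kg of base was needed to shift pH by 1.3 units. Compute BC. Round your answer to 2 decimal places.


Step 1: BC = change in base / change in pH
Step 2: BC = 3.0 / 1.3
Step 3: BC = 2.31 cmol/(kg*pH unit)

2.31


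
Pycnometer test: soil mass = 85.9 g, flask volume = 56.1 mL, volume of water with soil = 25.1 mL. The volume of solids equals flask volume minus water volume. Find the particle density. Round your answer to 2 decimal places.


Step 1: Volume of solids = flask volume - water volume with soil
Step 2: V_solids = 56.1 - 25.1 = 31.0 mL
Step 3: Particle density = mass / V_solids = 85.9 / 31.0 = 2.77 g/cm^3

2.77


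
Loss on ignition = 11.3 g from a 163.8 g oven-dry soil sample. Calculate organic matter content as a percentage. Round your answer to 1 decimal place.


Step 1: OM% = 100 * LOI / sample mass
Step 2: OM = 100 * 11.3 / 163.8
Step 3: OM = 6.9%

6.9


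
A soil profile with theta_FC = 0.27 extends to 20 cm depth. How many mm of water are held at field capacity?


Step 1: Water (mm) = theta_FC * depth (cm) * 10
Step 2: Water = 0.27 * 20 * 10
Step 3: Water = 54.0 mm

54.0


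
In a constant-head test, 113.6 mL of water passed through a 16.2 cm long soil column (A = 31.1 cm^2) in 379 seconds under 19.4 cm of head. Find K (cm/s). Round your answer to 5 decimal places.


Step 1: K = Q * L / (A * t * h)
Step 2: Numerator = 113.6 * 16.2 = 1840.32
Step 3: Denominator = 31.1 * 379 * 19.4 = 228665.86
Step 4: K = 1840.32 / 228665.86 = 0.00805 cm/s

0.00805


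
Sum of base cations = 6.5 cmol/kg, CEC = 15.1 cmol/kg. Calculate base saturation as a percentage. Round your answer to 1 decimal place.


Step 1: BS = 100 * (sum of bases) / CEC
Step 2: BS = 100 * 6.5 / 15.1
Step 3: BS = 43.0%

43.0


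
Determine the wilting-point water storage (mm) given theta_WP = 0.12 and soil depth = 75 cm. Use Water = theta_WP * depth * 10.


Step 1: Water (mm) = theta_WP * depth * 10
Step 2: Water = 0.12 * 75 * 10
Step 3: Water = 90.0 mm

90.0


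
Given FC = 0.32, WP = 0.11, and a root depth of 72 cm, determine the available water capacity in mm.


Step 1: Available water = (FC - WP) * depth * 10
Step 2: AW = (0.32 - 0.11) * 72 * 10
Step 3: AW = 0.21 * 72 * 10
Step 4: AW = 151.2 mm

151.2


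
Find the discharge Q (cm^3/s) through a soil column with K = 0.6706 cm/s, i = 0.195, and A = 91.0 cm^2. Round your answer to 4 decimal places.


Step 1: Apply Darcy's law: Q = K * i * A
Step 2: Q = 0.6706 * 0.195 * 91.0
Step 3: Q = 11.8998 cm^3/s

11.8998


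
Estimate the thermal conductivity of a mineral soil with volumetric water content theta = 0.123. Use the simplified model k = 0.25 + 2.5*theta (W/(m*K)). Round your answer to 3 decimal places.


Step 1: k = 0.25 + 2.5 * theta
Step 2: k = 0.25 + 2.5 * 0.123
Step 3: k = 0.25 + 0.308
Step 4: k = 0.558 W/(m*K)

0.558


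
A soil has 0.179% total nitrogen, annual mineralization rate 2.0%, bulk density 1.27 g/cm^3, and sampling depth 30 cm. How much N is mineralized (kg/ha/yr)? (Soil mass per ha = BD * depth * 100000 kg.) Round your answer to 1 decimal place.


Step 1: Soil mass per ha = BD * depth * 100000 = 1.27 * 30 * 100000 = 3810000 kg
Step 2: Total N pool = soil mass * N%/100 = 3810000 * 0.179/100 = 6819.9 kg/ha
Step 3: N mineralized = N pool * rate%/100 = 6819.9 * 2.0/100 = 136.4 kg/ha/yr

136.4


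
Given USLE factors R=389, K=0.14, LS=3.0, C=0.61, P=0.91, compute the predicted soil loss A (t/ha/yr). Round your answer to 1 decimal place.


Step 1: A = R * K * LS * C * P
Step 2: R * K = 389 * 0.14 = 54.46
Step 3: (R*K) * LS = 54.46 * 3.0 = 163.38
Step 4: * C * P = 163.38 * 0.61 * 0.91 = 90.7
Step 5: A = 90.7 t/(ha*yr)

90.7


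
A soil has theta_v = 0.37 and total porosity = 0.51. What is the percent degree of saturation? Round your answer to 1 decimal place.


Step 1: S = 100 * theta_v / n
Step 2: S = 100 * 0.37 / 0.51
Step 3: S = 72.5%

72.5


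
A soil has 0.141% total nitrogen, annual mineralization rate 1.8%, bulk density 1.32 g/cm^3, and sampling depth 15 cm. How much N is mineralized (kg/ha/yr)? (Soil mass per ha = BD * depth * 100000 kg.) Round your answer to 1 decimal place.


Step 1: Soil mass per ha = BD * depth * 100000 = 1.32 * 15 * 100000 = 1980000 kg
Step 2: Total N pool = soil mass * N%/100 = 1980000 * 0.141/100 = 2791.8 kg/ha
Step 3: N mineralized = N pool * rate%/100 = 2791.8 * 1.8/100 = 50.3 kg/ha/yr

50.3


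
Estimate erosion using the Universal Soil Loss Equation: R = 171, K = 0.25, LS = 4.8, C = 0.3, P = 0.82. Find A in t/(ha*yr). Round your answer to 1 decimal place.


Step 1: A = R * K * LS * C * P
Step 2: R * K = 171 * 0.25 = 42.75
Step 3: (R*K) * LS = 42.75 * 4.8 = 205.2
Step 4: * C * P = 205.2 * 0.3 * 0.82 = 50.5
Step 5: A = 50.5 t/(ha*yr)

50.5


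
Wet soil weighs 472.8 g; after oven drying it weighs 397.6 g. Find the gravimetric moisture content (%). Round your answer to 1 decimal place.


Step 1: Water mass = wet - dry = 472.8 - 397.6 = 75.2 g
Step 2: w = 100 * water mass / dry mass
Step 3: w = 100 * 75.2 / 397.6 = 18.9%

18.9


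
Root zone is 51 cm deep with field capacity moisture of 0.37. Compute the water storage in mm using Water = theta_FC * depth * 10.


Step 1: Water (mm) = theta_FC * depth (cm) * 10
Step 2: Water = 0.37 * 51 * 10
Step 3: Water = 188.7 mm

188.7


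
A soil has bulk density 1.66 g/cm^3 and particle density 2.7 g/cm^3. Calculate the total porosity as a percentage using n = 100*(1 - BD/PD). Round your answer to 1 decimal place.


Step 1: Formula: n = 100 * (1 - BD / PD)
Step 2: n = 100 * (1 - 1.66 / 2.7)
Step 3: n = 100 * (1 - 0.61481)
Step 4: n = 38.5%

38.5


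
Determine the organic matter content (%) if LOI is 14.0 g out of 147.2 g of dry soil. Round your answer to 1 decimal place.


Step 1: OM% = 100 * LOI / sample mass
Step 2: OM = 100 * 14.0 / 147.2
Step 3: OM = 9.5%

9.5


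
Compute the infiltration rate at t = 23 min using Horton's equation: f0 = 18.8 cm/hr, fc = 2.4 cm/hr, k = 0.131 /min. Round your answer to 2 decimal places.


Step 1: f = fc + (f0 - fc) * exp(-k * t)
Step 2: exp(-0.131 * 23) = 0.049144
Step 3: f = 2.4 + (18.8 - 2.4) * 0.049144
Step 4: f = 2.4 + 16.4 * 0.049144
Step 5: f = 3.21 cm/hr

3.21


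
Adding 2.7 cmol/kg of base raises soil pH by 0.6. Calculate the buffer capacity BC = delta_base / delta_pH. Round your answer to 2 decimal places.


Step 1: BC = change in base / change in pH
Step 2: BC = 2.7 / 0.6
Step 3: BC = 4.5 cmol/(kg*pH unit)

4.5


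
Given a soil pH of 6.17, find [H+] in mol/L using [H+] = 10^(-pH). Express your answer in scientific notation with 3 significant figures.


Step 1: [H+] = 10^(-pH)
Step 2: [H+] = 10^(-6.17)
Step 3: [H+] = 6.76e-07 mol/L

6.76e-07


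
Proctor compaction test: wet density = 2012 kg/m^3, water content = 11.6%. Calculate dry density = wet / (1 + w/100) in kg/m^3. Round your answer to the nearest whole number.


Step 1: Dry density = wet density / (1 + w/100)
Step 2: Dry density = 2012 / (1 + 11.6/100)
Step 3: Dry density = 2012 / 1.116
Step 4: Dry density = 1803 kg/m^3

1803


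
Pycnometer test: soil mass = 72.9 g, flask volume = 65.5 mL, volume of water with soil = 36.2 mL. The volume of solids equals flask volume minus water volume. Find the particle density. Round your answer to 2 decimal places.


Step 1: Volume of solids = flask volume - water volume with soil
Step 2: V_solids = 65.5 - 36.2 = 29.3 mL
Step 3: Particle density = mass / V_solids = 72.9 / 29.3 = 2.49 g/cm^3

2.49


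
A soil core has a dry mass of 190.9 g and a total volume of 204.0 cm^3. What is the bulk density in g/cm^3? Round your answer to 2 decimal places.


Step 1: Identify the formula: BD = dry mass / volume
Step 2: Substitute values: BD = 190.9 / 204.0
Step 3: BD = 0.94 g/cm^3

0.94


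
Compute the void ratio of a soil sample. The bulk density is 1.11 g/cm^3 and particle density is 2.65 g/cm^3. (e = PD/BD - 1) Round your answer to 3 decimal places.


Step 1: e = PD / BD - 1
Step 2: e = 2.65 / 1.11 - 1
Step 3: e = 2.38739 - 1
Step 4: e = 1.387

1.387


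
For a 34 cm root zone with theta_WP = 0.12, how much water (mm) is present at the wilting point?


Step 1: Water (mm) = theta_WP * depth * 10
Step 2: Water = 0.12 * 34 * 10
Step 3: Water = 40.8 mm

40.8


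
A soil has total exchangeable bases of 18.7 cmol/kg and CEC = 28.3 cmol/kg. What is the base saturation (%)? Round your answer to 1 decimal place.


Step 1: BS = 100 * (sum of bases) / CEC
Step 2: BS = 100 * 18.7 / 28.3
Step 3: BS = 66.1%

66.1


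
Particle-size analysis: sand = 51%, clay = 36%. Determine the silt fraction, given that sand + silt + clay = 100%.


Step 1: sand + silt + clay = 100%
Step 2: silt = 100 - sand - clay
Step 3: silt = 100 - 51 - 36
Step 4: silt = 13%

13


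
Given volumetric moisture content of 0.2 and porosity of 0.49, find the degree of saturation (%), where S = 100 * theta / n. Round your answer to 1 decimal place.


Step 1: S = 100 * theta_v / n
Step 2: S = 100 * 0.2 / 0.49
Step 3: S = 40.8%

40.8


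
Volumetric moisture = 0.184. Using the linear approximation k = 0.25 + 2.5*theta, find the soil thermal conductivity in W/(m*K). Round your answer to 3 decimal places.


Step 1: k = 0.25 + 2.5 * theta
Step 2: k = 0.25 + 2.5 * 0.184
Step 3: k = 0.25 + 0.46
Step 4: k = 0.71 W/(m*K)

0.71


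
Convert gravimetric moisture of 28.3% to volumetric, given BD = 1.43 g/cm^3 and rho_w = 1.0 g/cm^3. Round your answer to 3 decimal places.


Step 1: theta = (w / 100) * BD / rho_w
Step 2: theta = (28.3 / 100) * 1.43 / 1.0
Step 3: theta = 0.283 * 1.43
Step 4: theta = 0.405

0.405


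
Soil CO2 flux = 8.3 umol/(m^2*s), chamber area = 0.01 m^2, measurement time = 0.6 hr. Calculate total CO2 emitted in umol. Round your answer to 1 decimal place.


Step 1: Convert time to seconds: 0.6 hr * 3600 = 2160.0 s
Step 2: Total = flux * area * time_s
Step 3: Total = 8.3 * 0.01 * 2160.0
Step 4: Total = 179.3 umol

179.3


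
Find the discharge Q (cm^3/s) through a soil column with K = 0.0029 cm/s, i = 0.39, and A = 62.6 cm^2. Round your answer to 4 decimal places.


Step 1: Apply Darcy's law: Q = K * i * A
Step 2: Q = 0.0029 * 0.39 * 62.6
Step 3: Q = 0.0708 cm^3/s

0.0708


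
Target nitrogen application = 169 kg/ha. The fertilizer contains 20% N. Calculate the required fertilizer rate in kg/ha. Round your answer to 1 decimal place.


Step 1: Fertilizer rate = target N / (N content / 100)
Step 2: Rate = 169 / (20 / 100)
Step 3: Rate = 169 / 0.2
Step 4: Rate = 845.0 kg/ha

845.0


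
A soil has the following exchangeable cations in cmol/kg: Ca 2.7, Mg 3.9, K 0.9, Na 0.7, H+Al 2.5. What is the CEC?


Step 1: CEC = Ca + Mg + K + Na + (H+Al)
Step 2: CEC = 2.7 + 3.9 + 0.9 + 0.7 + 2.5
Step 3: CEC = 10.7 cmol/kg

10.7


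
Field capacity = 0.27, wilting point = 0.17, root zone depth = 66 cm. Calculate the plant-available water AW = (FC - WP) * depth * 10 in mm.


Step 1: Available water = (FC - WP) * depth * 10
Step 2: AW = (0.27 - 0.17) * 66 * 10
Step 3: AW = 0.1 * 66 * 10
Step 4: AW = 66.0 mm

66.0


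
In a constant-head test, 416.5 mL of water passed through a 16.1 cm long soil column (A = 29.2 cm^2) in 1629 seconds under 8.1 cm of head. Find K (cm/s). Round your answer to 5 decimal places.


Step 1: K = Q * L / (A * t * h)
Step 2: Numerator = 416.5 * 16.1 = 6705.65
Step 3: Denominator = 29.2 * 1629 * 8.1 = 385291.08
Step 4: K = 6705.65 / 385291.08 = 0.0174 cm/s

0.0174


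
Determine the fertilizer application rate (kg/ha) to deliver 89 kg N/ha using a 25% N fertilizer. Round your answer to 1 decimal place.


Step 1: Fertilizer rate = target N / (N content / 100)
Step 2: Rate = 89 / (25 / 100)
Step 3: Rate = 89 / 0.25
Step 4: Rate = 356.0 kg/ha

356.0


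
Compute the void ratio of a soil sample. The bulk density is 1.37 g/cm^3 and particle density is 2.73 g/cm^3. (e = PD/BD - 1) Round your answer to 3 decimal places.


Step 1: e = PD / BD - 1
Step 2: e = 2.73 / 1.37 - 1
Step 3: e = 1.9927 - 1
Step 4: e = 0.993

0.993


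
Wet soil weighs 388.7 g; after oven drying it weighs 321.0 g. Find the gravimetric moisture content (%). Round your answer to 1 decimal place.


Step 1: Water mass = wet - dry = 388.7 - 321.0 = 67.7 g
Step 2: w = 100 * water mass / dry mass
Step 3: w = 100 * 67.7 / 321.0 = 21.1%

21.1


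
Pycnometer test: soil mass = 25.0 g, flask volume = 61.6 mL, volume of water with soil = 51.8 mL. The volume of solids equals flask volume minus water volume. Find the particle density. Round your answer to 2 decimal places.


Step 1: Volume of solids = flask volume - water volume with soil
Step 2: V_solids = 61.6 - 51.8 = 9.8 mL
Step 3: Particle density = mass / V_solids = 25.0 / 9.8 = 2.55 g/cm^3

2.55


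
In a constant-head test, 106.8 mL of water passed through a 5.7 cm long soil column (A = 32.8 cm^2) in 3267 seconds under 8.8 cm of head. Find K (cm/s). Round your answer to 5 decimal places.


Step 1: K = Q * L / (A * t * h)
Step 2: Numerator = 106.8 * 5.7 = 608.76
Step 3: Denominator = 32.8 * 3267 * 8.8 = 942986.88
Step 4: K = 608.76 / 942986.88 = 0.00065 cm/s

0.00065


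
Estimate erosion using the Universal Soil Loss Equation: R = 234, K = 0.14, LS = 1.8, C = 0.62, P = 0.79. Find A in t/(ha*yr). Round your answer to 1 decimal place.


Step 1: A = R * K * LS * C * P
Step 2: R * K = 234 * 0.14 = 32.76
Step 3: (R*K) * LS = 32.76 * 1.8 = 58.968
Step 4: * C * P = 58.968 * 0.62 * 0.79 = 28.9
Step 5: A = 28.9 t/(ha*yr)

28.9
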